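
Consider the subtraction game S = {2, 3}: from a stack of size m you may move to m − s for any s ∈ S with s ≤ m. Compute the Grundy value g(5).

Compute g(0), g(1), … for moves {2, 3}:
g(0) = mex{} = 0
g(1) = mex{} = 0
g(2) = mex{0} = 1
g(3) = mex{0} = 1
g(4) = mex{0,1} = 2
g(5) = mex{1} = 0
So g(5) = 0.

0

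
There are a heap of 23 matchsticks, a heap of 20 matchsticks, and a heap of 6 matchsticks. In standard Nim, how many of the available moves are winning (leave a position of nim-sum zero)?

Nim-sum: 23 ^ 20 ^ 6 = 5.
The overall nim-sum is X = 5. A heap of size p has a winning move iff p XOR X < p (reduce it to p XOR X).
  23: 23 XOR 5 = 18 < 23 — winning move (to 18).
  20: 20 XOR 5 = 17 < 20 — winning move (to 17).
  6: 6 XOR 5 = 3 < 6 — winning move (to 3).
That gives 3 winning moves.

3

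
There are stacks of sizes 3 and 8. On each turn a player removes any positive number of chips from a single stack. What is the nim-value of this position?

Nim-sum: 3 ⊕ 8 = 11.

11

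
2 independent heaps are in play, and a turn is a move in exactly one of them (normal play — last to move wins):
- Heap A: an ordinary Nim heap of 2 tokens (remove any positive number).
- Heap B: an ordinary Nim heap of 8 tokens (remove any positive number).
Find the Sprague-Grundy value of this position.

10

Heap A is a plain Nim heap of size 2, so its Grundy value is 2.
Heap B is a plain Nim heap of size 8, so its Grundy value is 8.
By the Sprague-Grundy theorem, the Grundy value of a sum of independent games is the XOR of the component values.
Combined value = 2 XOR 8 = 10.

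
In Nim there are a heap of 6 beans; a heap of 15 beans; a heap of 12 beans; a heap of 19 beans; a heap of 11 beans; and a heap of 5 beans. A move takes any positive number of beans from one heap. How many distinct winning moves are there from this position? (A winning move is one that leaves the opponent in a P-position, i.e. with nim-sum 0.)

Write each in binary and XOR column by column:
  00110  (6)
  01111  (15)
  01100  (12)
  10011  (19)
  01011  (11)
  00101  (5)
  -----
  11000  (24)
The overall nim-sum is X = 24. A heap of size p has a winning move iff p XOR X < p (reduce it to p XOR X).
  6: 6 XOR 24 = 30 ≥ 6 — no move.
  15: 15 XOR 24 = 23 ≥ 15 — no move.
  12: 12 XOR 24 = 20 ≥ 12 — no move.
  19: 19 XOR 24 = 11 < 19 — winning move (to 11).
  11: 11 XOR 24 = 19 ≥ 11 — no move.
  5: 5 XOR 24 = 29 ≥ 5 — no move.
That gives 1 winning move.

1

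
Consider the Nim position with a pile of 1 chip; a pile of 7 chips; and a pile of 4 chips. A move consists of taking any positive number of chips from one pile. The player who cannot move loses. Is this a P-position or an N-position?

N-position

Compute the nim-sum pairwise:
1 XOR 7 = 6
6 XOR 4 = 2
The nim-sum is 2 ≠ 0, so this is an N-position: the player to move can win.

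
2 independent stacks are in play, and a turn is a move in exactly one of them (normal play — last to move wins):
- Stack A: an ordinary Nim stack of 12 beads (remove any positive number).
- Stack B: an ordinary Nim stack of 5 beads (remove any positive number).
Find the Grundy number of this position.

Stack A is a plain Nim stack of size 12, so its Grundy value is 12.
Stack B is a plain Nim stack of size 5, so its Grundy value is 5.
By the Sprague-Grundy theorem, the Grundy value of a sum of independent games is the XOR of the component values.
Combined value = 12 XOR 5 = 9.

9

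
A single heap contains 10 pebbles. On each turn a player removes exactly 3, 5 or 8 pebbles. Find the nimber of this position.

Compute g(0), g(1), … for moves {3, 5, 8}:
g(0) = mex{} = 0
g(1) = mex{} = 0
g(2) = mex{} = 0
g(3) = mex{0} = 1
g(4) = mex{0} = 1
g(5) = mex{0} = 1
g(6) = mex{0,1} = 2
g(7) = mex{0,1} = 2
g(8) = mex{0,1} = 2
g(9) = mex{0,1,2} = 3
g(10) = mex{0,1,2} = 3
So g(10) = 3.

3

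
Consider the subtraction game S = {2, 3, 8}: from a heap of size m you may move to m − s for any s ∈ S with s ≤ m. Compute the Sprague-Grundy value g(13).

Compute g(0), g(1), … for moves {2, 3, 8}:
k:     0  1  2  3  4  5  6  7  8  9 10 11 12 13
g(k):  0  0  1  1  2  0  0  1  1  2  0  0  1  1
So g(13) = 1.

1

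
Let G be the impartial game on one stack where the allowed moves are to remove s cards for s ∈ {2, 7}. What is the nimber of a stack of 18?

0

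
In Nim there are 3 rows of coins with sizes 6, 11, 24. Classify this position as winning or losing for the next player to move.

Winning position

Nim-sum: 6 XOR 11 XOR 24 = 21.
The nim-sum is 21 ≠ 0, so this is an N-position: the player to move can win.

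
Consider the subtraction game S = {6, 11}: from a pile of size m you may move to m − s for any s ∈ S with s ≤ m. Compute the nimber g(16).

2

Build the Grundy sequence with g(k) = mex{g(k−s) : s ∈ {6, 11}, s ≤ k}:
k:     0  1  2  3  4  5  6  7  8  9 10 11 12 13 14 15 16
g(k):  0  0  0  0  0  0  1  1  1  1  1  1  2  2  2  2  2
So g(16) = 2.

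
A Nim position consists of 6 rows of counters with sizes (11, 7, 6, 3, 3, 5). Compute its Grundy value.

15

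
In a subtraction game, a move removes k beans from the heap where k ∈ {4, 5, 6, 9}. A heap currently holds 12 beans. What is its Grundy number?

Compute g(0), g(1), … for moves {4, 5, 6, 9}:
k:     0  1  2  3  4  5  6  7  8  9 10 11 12
g(k):  0  0  0  0  1  1  1  1  2  2  2  2  3
So g(12) = 3.

3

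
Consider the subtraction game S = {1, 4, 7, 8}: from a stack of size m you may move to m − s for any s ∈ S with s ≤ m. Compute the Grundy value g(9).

2

Grundy values for subtraction set {1, 4, 7, 8}:
g(0) = mex{} = 0
g(1) = mex{0} = 1
g(2) = mex{1} = 0
g(3) = mex{0} = 1
g(4) = mex{0,1} = 2
g(5) = mex{1,2} = 0
g(6) = mex{0} = 1
g(7) = mex{0,1} = 2
g(8) = mex{0,1,2} = 3
g(9) = mex{0,1,3} = 2
So g(9) = 2.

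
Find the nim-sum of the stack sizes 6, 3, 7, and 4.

6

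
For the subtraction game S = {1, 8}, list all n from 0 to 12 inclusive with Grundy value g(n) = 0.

0, 2, 4, 6, 9, 11

Build the Grundy sequence with g(k) = mex{g(k−s) : s ∈ {1, 8}, s ≤ k}:
g(0) = mex{} = 0
g(1) = mex{0} = 1
g(2) = mex{1} = 0
g(3) = mex{0} = 1
g(4) = mex{1} = 0
g(5) = mex{0} = 1
g(6) = mex{1} = 0
g(7) = mex{0} = 1
g(8) = mex{0,1} = 2
g(9) = mex{1,2} = 0
g(10) = mex{0} = 1
g(11) = mex{1} = 0
g(12) = mex{0} = 1
The P-positions (g = 0) in 0..12 are 0, 2, 4, 6, 9, 11.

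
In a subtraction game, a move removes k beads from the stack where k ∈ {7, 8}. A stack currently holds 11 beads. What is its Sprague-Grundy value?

1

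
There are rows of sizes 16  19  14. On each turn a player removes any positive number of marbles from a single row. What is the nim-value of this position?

13

Nim-sum: 16 XOR 19 XOR 14 = 13.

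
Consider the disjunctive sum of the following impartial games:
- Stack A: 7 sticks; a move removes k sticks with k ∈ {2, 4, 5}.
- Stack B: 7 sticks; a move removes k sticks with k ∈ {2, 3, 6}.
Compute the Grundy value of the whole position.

1

Grundy values for stack A (subtraction set {2, 4, 5}):
k:     0  1  2  3  4  5  6  7
g(k):  0  0  1  1  2  2  3  0
So g(7) = 0.
Build the Grundy sequence for stack B with g(k) = mex{g(k−s) : s ∈ {2, 3, 6}, s ≤ k}:
g(0) = mex{} = 0
g(1) = mex{} = 0
g(2) = mex{0} = 1
g(3) = mex{0} = 1
g(4) = mex{0,1} = 2
g(5) = mex{1} = 0
g(6) = mex{0,1,2} = 3
g(7) = mex{0,2} = 1
So g(7) = 1.
By the Sprague-Grundy theorem, the Grundy value of a sum of independent games is the XOR of the component values.
Combined value = 0 ⊕ 1 = 1.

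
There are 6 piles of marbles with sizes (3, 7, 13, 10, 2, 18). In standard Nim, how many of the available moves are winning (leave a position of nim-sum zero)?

1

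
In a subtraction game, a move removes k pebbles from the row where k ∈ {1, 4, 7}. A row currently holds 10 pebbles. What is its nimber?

0

Grundy values for subtraction set {1, 4, 7}:
g(0) = mex{} = 0
g(1) = mex{0} = 1
g(2) = mex{1} = 0
g(3) = mex{0} = 1
g(4) = mex{0,1} = 2
g(5) = mex{1,2} = 0
g(6) = mex{0} = 1
g(7) = mex{0,1} = 2
g(8) = mex{1,2} = 0
g(9) = mex{0} = 1
g(10) = mex{1} = 0
So g(10) = 0.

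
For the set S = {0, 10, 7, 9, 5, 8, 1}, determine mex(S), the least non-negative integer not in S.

2

The values 0, 1 are all present; 2 is the first non-negative integer missing from the set.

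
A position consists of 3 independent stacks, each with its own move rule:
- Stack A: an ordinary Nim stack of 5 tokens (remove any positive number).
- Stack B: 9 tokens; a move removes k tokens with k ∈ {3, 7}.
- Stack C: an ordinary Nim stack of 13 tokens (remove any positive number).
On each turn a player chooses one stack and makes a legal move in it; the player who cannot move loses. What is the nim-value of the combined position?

Stack A is a plain Nim stack of size 5, so its Grundy value is 5.
Build the Grundy sequence for stack B with g(k) = mex{g(k−s) : s ∈ {3, 7}, s ≤ k}:
k:     0  1  2  3  4  5  6  7  8  9
g(k):  0  0  0  1  1  1  0  2  2  1
So g(9) = 1.
Stack C is a plain Nim stack of size 13, so its Grundy value is 13.
The value of a disjunctive sum is the nim-sum of the parts.
Combined value = 5 ⊕ 1 ⊕ 13 = 9.

9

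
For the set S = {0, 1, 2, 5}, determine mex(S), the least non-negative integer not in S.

3

The values 0, 1, 2 are all present; 3 is the first non-negative integer missing from the set.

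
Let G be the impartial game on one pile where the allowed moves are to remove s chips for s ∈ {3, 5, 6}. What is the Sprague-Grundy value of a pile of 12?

1

Compute g(0), g(1), … for moves {3, 5, 6}:
g(0) = mex{} = 0
g(1) = mex{} = 0
g(2) = mex{} = 0
g(3) = mex{0} = 1
g(4) = mex{0} = 1
g(5) = mex{0} = 1
g(6) = mex{0,1} = 2
g(7) = mex{0,1} = 2
g(8) = mex{0,1} = 2
g(9) = mex{1,2} = 0
g(10) = mex{1,2} = 0
g(11) = mex{1,2} = 0
g(12) = mex{0,2} = 1
So g(12) = 1.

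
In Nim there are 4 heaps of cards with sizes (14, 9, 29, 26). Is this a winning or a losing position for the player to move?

Losing position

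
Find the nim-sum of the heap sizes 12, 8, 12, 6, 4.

Bitwise XOR of the heap sizes:
  1100  (12)
  1000  (8)
  1100  (12)
  0110  (6)
  0100  (4)
  ----
  1010  (10)

10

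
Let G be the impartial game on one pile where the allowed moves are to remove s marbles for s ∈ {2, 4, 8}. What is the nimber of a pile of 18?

0

Grundy values for subtraction set {2, 4, 8}:
k:     0  1  2  3  4  5  6  7  8  9 10 11 12 13 14 15 16 17 18
g(k):  0  0  1  1  2  2  0  0  1  1  2  2  0  0  1  1  2  2  0
So g(18) = 0.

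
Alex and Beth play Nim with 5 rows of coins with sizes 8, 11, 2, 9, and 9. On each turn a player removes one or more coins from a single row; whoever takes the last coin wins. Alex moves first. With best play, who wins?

Alex wins

Compute the nim-sum pairwise:
8 ⊕ 11 = 3
3 ⊕ 2 = 1
1 ⊕ 9 = 8
8 ⊕ 9 = 1
The nim-sum is 1 ≠ 0, so this is an N-position: the player to move can win; Alex has a winning move.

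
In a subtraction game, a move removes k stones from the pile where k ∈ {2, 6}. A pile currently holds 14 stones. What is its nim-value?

Grundy values for subtraction set {2, 6}:
k:     0  1  2  3  4  5  6  7  8  9 10 11 12 13 14
g(k):  0  0  1  1  0  0  1  1  0  0  1  1  0  0  1
So g(14) = 1.

1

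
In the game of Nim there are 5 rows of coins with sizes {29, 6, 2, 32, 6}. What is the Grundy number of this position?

Nim-sum: 29 ^ 6 ^ 2 ^ 32 ^ 6 = 63.

63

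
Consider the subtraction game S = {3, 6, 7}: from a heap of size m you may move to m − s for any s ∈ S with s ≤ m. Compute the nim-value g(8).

2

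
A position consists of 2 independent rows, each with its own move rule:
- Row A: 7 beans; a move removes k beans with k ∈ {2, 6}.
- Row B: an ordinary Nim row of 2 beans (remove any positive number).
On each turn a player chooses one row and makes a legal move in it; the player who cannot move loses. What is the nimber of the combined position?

3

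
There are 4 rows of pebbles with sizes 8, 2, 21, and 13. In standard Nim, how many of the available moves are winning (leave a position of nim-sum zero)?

Bitwise XOR of the heap sizes:
  01000  (8)
  00010  (2)
  10101  (21)
  01101  (13)
  -----
  10010  (18)
The overall nim-sum is X = 18. A row of size p has a winning move iff p XOR X < p (reduce it to p XOR X).
  8: 8 XOR 18 = 26 ≥ 8 — no move.
  2: 2 XOR 18 = 16 ≥ 2 — no move.
  21: 21 XOR 18 = 7 < 21 — winning move (to 7).
  13: 13 XOR 18 = 31 ≥ 13 — no move.
That gives 1 winning move.

1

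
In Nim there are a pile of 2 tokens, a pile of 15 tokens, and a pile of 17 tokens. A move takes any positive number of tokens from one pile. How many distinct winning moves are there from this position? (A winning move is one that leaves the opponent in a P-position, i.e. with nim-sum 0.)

Compute the nim-sum pairwise:
2 ^ 15 = 13
13 ^ 17 = 28
The overall nim-sum is X = 28. A pile of size p has a winning move iff p XOR X < p (reduce it to p XOR X).
  2: 2 XOR 28 = 30 ≥ 2 — no move.
  15: 15 XOR 28 = 19 ≥ 15 — no move.
  17: 17 XOR 28 = 13 < 17 — winning move (to 13).
That gives 1 winning move.

1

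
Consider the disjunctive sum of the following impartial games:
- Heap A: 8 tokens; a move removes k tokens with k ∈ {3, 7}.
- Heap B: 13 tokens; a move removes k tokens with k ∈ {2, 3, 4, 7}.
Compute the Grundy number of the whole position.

3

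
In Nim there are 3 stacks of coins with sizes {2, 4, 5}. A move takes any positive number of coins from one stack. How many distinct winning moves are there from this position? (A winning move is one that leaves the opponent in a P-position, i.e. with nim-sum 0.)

1

Write each in binary and XOR column by column:
  010  (2)
  100  (4)
  101  (5)
  ---
  011  (3)
The overall nim-sum is X = 3. A stack of size p has a winning move iff p XOR X < p (reduce it to p XOR X).
  2: 2 XOR 3 = 1 < 2 — winning move (to 1).
  4: 4 XOR 3 = 7 ≥ 4 — no move.
  5: 5 XOR 3 = 6 ≥ 5 — no move.
That gives 1 winning move.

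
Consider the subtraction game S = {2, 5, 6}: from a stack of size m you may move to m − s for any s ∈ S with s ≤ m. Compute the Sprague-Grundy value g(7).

Compute g(0), g(1), … for moves {2, 5, 6}:
k:     0  1  2  3  4  5  6  7
g(k):  0  0  1  1  0  2  1  3
So g(7) = 3.

3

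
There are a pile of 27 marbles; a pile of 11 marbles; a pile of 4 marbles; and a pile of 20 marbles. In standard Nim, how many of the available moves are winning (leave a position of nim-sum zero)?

Compute the nim-sum pairwise:
27 ^ 11 = 16
16 ^ 4 = 20
20 ^ 20 = 0
The nim-sum is already 0, so every move leaves a nonzero nim-sum — there are no winning moves.

0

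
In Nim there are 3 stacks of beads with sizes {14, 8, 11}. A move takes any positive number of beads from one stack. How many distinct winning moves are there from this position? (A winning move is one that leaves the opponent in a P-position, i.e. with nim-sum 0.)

3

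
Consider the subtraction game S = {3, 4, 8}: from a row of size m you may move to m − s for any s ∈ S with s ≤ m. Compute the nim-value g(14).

Compute g(0), g(1), … for moves {3, 4, 8}:
k:     0  1  2  3  4  5  6  7  8  9 10 11 12 13 14
g(k):  0  0  0  1  1  1  2  0  2  3  1  3  0  0  0
So g(14) = 0.

0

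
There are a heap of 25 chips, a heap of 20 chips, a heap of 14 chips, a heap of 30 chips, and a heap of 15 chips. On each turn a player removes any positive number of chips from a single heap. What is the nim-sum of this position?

In binary:
  11001  (25)
  10100  (20)
  01110  (14)
  11110  (30)
  01111  (15)
  -----
  10010  (18)

18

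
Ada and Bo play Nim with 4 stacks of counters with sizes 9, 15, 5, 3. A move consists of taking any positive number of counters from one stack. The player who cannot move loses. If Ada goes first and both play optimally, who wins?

Compute the nim-sum pairwise:
9 ^ 15 = 6
6 ^ 5 = 3
3 ^ 3 = 0
The nim-sum is 0, so this is a P-position: the player to move is in a losing position under optimal play; Ada is about to move from it and so loses — Bo wins.

Bo wins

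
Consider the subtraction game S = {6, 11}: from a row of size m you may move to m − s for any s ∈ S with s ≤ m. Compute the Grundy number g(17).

Grundy values for subtraction set {6, 11}:
k:     0  1  2  3  4  5  6  7  8  9 10 11 12 13 14 15 16 17
g(k):  0  0  0  0  0  0  1  1  1  1  1  1  2  2  2  2  2  0
So g(17) = 0.

0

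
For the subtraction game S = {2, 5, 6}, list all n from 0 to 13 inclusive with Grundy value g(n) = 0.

0, 1, 4, 8, 11, 12

Build the Grundy sequence with g(k) = mex{g(k−s) : s ∈ {2, 5, 6}, s ≤ k}:
k:     0  1  2  3  4  5  6  7  8  9 10 11 12 13
g(k):  0  0  1  1  0  2  1  3  0  2  1  0  0  1
The P-positions (g = 0) in 0..13 are 0, 1, 4, 8, 11, 12.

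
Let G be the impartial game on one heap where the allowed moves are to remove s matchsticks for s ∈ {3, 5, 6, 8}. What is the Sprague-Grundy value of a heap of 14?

1

Build the Grundy sequence with g(k) = mex{g(k−s) : s ∈ {3, 5, 6, 8}, s ≤ k}:
k:     0  1  2  3  4  5  6  7  8  9 10 11 12 13 14
g(k):  0  0  0  1  1  1  2  2  2  3  3  0  0  0  1
So g(14) = 1.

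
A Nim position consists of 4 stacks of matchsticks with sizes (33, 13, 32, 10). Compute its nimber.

6

Bitwise XOR of the heap sizes:
  100001  (33)
  001101  (13)
  100000  (32)
  001010  (10)
  ------
  000110  (6)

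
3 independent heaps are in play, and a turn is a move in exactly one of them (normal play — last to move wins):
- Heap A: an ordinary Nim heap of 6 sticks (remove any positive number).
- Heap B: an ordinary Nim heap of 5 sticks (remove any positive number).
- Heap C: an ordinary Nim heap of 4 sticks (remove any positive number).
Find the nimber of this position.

7

Heap A is a plain Nim heap of size 6, so its Grundy value is 6.
Heap B is a plain Nim heap of size 5, so its Grundy value is 5.
Heap C is a plain Nim heap of size 4, so its Grundy value is 4.
The value of a disjunctive sum is the nim-sum of the parts.
Combined value = 6 ⊕ 5 ⊕ 4 = 7.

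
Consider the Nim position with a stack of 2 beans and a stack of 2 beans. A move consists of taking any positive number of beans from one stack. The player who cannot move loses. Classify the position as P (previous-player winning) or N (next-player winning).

P-position

In binary:
  10  (2)
  10  (2)
  --
  00  (0)
The nim-sum is 0, so this is a P-position: the player to move is in a losing position under optimal play.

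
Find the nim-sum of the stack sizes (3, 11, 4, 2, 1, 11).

Bitwise XOR of the heap sizes:
  0011  (3)
  1011  (11)
  0100  (4)
  0010  (2)
  0001  (1)
  1011  (11)
  ----
  0100  (4)

4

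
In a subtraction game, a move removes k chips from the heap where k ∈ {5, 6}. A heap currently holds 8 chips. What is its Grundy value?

Grundy values for subtraction set {5, 6}:
g(0) = mex{} = 0
g(1) = mex{} = 0
g(2) = mex{} = 0
g(3) = mex{} = 0
g(4) = mex{} = 0
g(5) = mex{0} = 1
g(6) = mex{0} = 1
g(7) = mex{0} = 1
g(8) = mex{0} = 1
So g(8) = 1.

1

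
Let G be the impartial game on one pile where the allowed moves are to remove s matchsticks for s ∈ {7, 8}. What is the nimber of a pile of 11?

1

Grundy values for subtraction set {7, 8}:
k:     0  1  2  3  4  5  6  7  8  9 10 11
g(k):  0  0  0  0  0  0  0  1  1  1  1  1
So g(11) = 1.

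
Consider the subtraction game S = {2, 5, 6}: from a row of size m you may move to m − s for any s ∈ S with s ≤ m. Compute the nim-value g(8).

0

Grundy values for subtraction set {2, 5, 6}:
k:     0  1  2  3  4  5  6  7  8
g(k):  0  0  1  1  0  2  1  3  0
So g(8) = 0.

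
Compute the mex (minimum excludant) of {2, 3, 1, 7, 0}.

4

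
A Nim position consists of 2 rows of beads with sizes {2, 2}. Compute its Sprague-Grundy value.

0

Nim-sum: 2 ⊕ 2 = 0.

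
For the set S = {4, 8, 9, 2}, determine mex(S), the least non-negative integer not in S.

0 is not in the set, so the mex is 0.

0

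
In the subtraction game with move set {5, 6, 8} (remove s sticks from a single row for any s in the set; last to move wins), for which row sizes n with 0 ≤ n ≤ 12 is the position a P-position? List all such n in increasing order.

Build the Grundy sequence with g(k) = mex{g(k−s) : s ∈ {5, 6, 8}, s ≤ k}:
g(0) = mex{} = 0
g(1) = mex{} = 0
g(2) = mex{} = 0
g(3) = mex{} = 0
g(4) = mex{} = 0
g(5) = mex{0} = 1
g(6) = mex{0} = 1
g(7) = mex{0} = 1
g(8) = mex{0} = 1
g(9) = mex{0} = 1
g(10) = mex{0,1} = 2
g(11) = mex{0,1} = 2
g(12) = mex{0,1} = 2
The P-positions (g = 0) in 0..12 are 0, 1, 2, 3, 4.

0, 1, 2, 3, 4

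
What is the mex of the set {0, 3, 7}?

1

0 is in the set but 1 is not, so the mex is 1.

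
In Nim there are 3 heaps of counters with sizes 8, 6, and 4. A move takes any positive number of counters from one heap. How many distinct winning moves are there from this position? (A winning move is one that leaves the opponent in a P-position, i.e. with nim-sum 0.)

1

Nim-sum: 8 XOR 6 XOR 4 = 10.
The overall nim-sum is X = 10. A heap of size p has a winning move iff p XOR X < p (reduce it to p XOR X).
  8: 8 XOR 10 = 2 < 8 — winning move (to 2).
  6: 6 XOR 10 = 12 ≥ 6 — no move.
  4: 4 XOR 10 = 14 ≥ 4 — no move.
That gives 1 winning move.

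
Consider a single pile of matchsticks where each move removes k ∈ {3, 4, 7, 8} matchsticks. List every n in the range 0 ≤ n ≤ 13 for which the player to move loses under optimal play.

0, 1, 2, 11, 12, 13

Build the Grundy sequence with g(k) = mex{g(k−s) : s ∈ {3, 4, 7, 8}, s ≤ k}:
k:     0  1  2  3  4  5  6  7  8  9 10 11 12 13
g(k):  0  0  0  1  1  1  2  2  2  3  3  0  0  0
The P-positions (g = 0) in 0..13 are 0, 1, 2, 11, 12, 13.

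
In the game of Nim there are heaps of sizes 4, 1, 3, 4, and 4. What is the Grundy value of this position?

Nim-sum: 4 ⊕ 1 ⊕ 3 ⊕ 4 ⊕ 4 = 6.

6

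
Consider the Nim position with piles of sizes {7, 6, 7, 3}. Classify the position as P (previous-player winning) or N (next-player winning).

N-position

Compute the nim-sum pairwise:
7 ^ 6 = 1
1 ^ 7 = 6
6 ^ 3 = 5
The nim-sum is 5 ≠ 0, so this is an N-position: the player to move can win.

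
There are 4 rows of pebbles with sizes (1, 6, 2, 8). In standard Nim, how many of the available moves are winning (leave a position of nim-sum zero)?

Bitwise XOR of the heap sizes:
  0001  (1)
  0110  (6)
  0010  (2)
  1000  (8)
  ----
  1101  (13)
The overall nim-sum is X = 13. A row of size p has a winning move iff p XOR X < p (reduce it to p XOR X).
  1: 1 XOR 13 = 12 ≥ 1 — no move.
  6: 6 XOR 13 = 11 ≥ 6 — no move.
  2: 2 XOR 13 = 15 ≥ 2 — no move.
  8: 8 XOR 13 = 5 < 8 — winning move (to 5).
That gives 1 winning move.

1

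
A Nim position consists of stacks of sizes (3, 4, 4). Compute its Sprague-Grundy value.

Nim-sum: 3 XOR 4 XOR 4 = 3.

3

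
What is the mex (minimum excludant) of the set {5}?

0 is not in the set, so the mex is 0.

0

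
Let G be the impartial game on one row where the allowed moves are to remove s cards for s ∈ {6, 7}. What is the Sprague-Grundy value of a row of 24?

1

Build the Grundy sequence with g(k) = mex{g(k−s) : s ∈ {6, 7}, s ≤ k}:
k:     0  1  2  3  4  5  6  7  8  9 10 11 12 13 14 15 16 17 18 19 20 21 22 23 24
g(k):  0  0  0  0  0  0  1  1  1  1  1  1  2  0  0  0  0  0  0  1  1  1  1  1  1
So g(24) = 1.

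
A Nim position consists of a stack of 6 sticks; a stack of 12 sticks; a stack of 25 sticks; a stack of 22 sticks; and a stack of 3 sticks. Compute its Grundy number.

6

Compute the nim-sum pairwise:
6 XOR 12 = 10
10 XOR 25 = 19
19 XOR 22 = 5
5 XOR 3 = 6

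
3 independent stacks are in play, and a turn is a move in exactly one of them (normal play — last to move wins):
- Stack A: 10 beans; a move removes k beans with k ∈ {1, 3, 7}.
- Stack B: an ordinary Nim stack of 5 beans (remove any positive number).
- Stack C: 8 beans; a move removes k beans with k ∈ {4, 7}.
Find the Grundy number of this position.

Grundy values for stack A (subtraction set {1, 3, 7}):
k:     0  1  2  3  4  5  6  7  8  9 10
g(k):  0  1  0  1  0  1  0  1  0  1  0
So g(10) = 0.
Stack B is a plain Nim stack of size 5, so its Grundy value is 5.
Build the Grundy sequence for stack C with g(k) = mex{g(k−s) : s ∈ {4, 7}, s ≤ k}:
g(0) = mex{} = 0
g(1) = mex{} = 0
g(2) = mex{} = 0
g(3) = mex{} = 0
g(4) = mex{0} = 1
g(5) = mex{0} = 1
g(6) = mex{0} = 1
g(7) = mex{0} = 1
g(8) = mex{0,1} = 2
So g(8) = 2.
By the Sprague-Grundy theorem, the Grundy value of a sum of independent games is the XOR of the component values.
Combined value = 0 XOR 5 XOR 2 = 7.

7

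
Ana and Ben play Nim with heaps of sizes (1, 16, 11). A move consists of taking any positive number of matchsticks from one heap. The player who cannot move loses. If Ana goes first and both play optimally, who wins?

Ana wins

Write each in binary and XOR column by column:
  00001  (1)
  10000  (16)
  01011  (11)
  -----
  11010  (26)
The nim-sum is 26 ≠ 0, so this is an N-position: the player to move can win; Ana has a winning move.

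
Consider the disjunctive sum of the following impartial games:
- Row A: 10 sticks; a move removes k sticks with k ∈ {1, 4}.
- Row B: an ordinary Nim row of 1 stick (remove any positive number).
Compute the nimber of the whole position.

1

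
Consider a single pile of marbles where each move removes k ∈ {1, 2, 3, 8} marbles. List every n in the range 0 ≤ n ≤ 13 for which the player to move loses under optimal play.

Compute g(0), g(1), … for moves {1, 2, 3, 8}:
k:     0  1  2  3  4  5  6  7  8  9 10 11 12 13
g(k):  0  1  2  3  0  1  2  3  4  0  1  2  3  0
The P-positions (g = 0) in 0..13 are 0, 4, 9, 13.

0, 4, 9, 13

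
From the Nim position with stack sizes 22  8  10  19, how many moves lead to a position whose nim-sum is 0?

Compute the nim-sum pairwise:
22 ⊕ 8 = 30
30 ⊕ 10 = 20
20 ⊕ 19 = 7
The overall nim-sum is X = 7. A stack of size p has a winning move iff p XOR X < p (reduce it to p XOR X).
  22: 22 XOR 7 = 17 < 22 — winning move (to 17).
  8: 8 XOR 7 = 15 ≥ 8 — no move.
  10: 10 XOR 7 = 13 ≥ 10 — no move.
  19: 19 XOR 7 = 20 ≥ 19 — no move.
That gives 1 winning move.

1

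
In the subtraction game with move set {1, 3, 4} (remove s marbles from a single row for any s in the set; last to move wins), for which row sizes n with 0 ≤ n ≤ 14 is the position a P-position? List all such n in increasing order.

Grundy values for subtraction set {1, 3, 4}:
g(0) = mex{} = 0
g(1) = mex{0} = 1
g(2) = mex{1} = 0
g(3) = mex{0} = 1
g(4) = mex{0,1} = 2
g(5) = mex{0,1,2} = 3
g(6) = mex{0,1,3} = 2
g(7) = mex{1,2} = 0
g(8) = mex{0,2,3} = 1
g(9) = mex{1,2,3} = 0
g(10) = mex{0,2} = 1
g(11) = mex{0,1} = 2
g(12) = mex{0,1,2} = 3
g(13) = mex{0,1,3} = 2
g(14) = mex{1,2} = 0
The P-positions (g = 0) in 0..14 are 0, 2, 7, 9, 14.

0, 2, 7, 9, 14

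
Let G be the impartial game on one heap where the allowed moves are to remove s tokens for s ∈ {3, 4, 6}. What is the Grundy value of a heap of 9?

Build the Grundy sequence with g(k) = mex{g(k−s) : s ∈ {3, 4, 6}, s ≤ k}:
g(0) = mex{} = 0
g(1) = mex{} = 0
g(2) = mex{} = 0
g(3) = mex{0} = 1
g(4) = mex{0} = 1
g(5) = mex{0} = 1
g(6) = mex{0,1} = 2
g(7) = mex{0,1} = 2
g(8) = mex{0,1} = 2
g(9) = mex{1,2} = 0
So g(9) = 0.

0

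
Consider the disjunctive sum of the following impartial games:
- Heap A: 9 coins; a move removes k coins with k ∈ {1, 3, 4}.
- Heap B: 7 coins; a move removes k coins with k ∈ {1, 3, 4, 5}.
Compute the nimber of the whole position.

Build the Grundy sequence for heap A with g(k) = mex{g(k−s) : s ∈ {1, 3, 4}, s ≤ k}:
k:     0  1  2  3  4  5  6  7  8  9
g(k):  0  1  0  1  2  3  2  0  1  0
So g(9) = 0.
Build the Grundy sequence for heap B with g(k) = mex{g(k−s) : s ∈ {1, 3, 4, 5}, s ≤ k}:
k:     0  1  2  3  4  5  6  7
g(k):  0  1  0  1  2  3  2  3
So g(7) = 3.
By the Sprague-Grundy theorem, the Grundy value of a sum of independent games is the XOR of the component values.
Combined value = 0 ⊕ 3 = 3.

3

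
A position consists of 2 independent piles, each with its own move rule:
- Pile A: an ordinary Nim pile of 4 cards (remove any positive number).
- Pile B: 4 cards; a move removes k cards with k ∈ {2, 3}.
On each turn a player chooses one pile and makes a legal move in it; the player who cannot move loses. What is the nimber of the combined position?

Pile A is a plain Nim pile of size 4, so its Grundy value is 4.
For pile B, compute g(0), g(1), … with moves {2, 3}:
g(0) = mex{} = 0
g(1) = mex{} = 0
g(2) = mex{0} = 1
g(3) = mex{0} = 1
g(4) = mex{0,1} = 2
So g(4) = 2.
The value of a disjunctive sum is the nim-sum of the parts.
Combined value = 4 ⊕ 2 = 6.

6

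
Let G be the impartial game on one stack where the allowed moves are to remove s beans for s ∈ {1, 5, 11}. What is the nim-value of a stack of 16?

0

Build the Grundy sequence with g(k) = mex{g(k−s) : s ∈ {1, 5, 11}, s ≤ k}:
k:     0  1  2  3  4  5  6  7  8  9 10 11 12 13 14 15 16
g(k):  0  1  0  1  0  1  0  1  0  1  0  1  0  1  0  1  0
So g(16) = 0.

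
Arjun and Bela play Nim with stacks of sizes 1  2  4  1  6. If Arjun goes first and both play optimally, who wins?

Bela wins

Nim-sum: 1 ⊕ 2 ⊕ 4 ⊕ 1 ⊕ 6 = 0.
The nim-sum is 0, so this is a P-position: the player to move is in a losing position under optimal play; Arjun is about to move from it and so loses — Bela wins.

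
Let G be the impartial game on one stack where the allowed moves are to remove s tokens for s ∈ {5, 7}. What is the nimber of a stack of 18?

Build the Grundy sequence with g(k) = mex{g(k−s) : s ∈ {5, 7}, s ≤ k}:
k:     0  1  2  3  4  5  6  7  8  9 10 11 12 13 14 15 16 17 18
g(k):  0  0  0  0  0  1  1  1  1  1  2  2  0  0  0  0  0  1  1
So g(18) = 1.

1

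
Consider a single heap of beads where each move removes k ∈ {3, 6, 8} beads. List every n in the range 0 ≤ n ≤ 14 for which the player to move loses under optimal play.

Compute g(0), g(1), … for moves {3, 6, 8}:
k:     0  1  2  3  4  5  6  7  8  9 10 11 12 13 14
g(k):  0  0  0  1  1  1  2  2  2  3  3  0  0  0  1
The P-positions (g = 0) in 0..14 are 0, 1, 2, 11, 12, 13.

0, 1, 2, 11, 12, 13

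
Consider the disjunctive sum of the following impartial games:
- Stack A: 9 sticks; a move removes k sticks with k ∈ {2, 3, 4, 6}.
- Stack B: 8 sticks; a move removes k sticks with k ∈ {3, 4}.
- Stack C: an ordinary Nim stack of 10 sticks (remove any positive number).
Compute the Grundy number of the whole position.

10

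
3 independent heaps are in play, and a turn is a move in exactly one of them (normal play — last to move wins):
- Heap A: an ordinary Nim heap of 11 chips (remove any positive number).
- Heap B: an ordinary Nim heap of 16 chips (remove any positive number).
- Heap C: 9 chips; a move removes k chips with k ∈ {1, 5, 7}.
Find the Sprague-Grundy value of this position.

Heap A is a plain Nim heap of size 11, so its Grundy value is 11.
Heap B is a plain Nim heap of size 16, so its Grundy value is 16.
Grundy values for heap C (subtraction set {1, 5, 7}):
g(0) = mex{} = 0
g(1) = mex{0} = 1
g(2) = mex{1} = 0
g(3) = mex{0} = 1
g(4) = mex{1} = 0
g(5) = mex{0} = 1
g(6) = mex{1} = 0
g(7) = mex{0} = 1
g(8) = mex{1} = 0
g(9) = mex{0} = 1
So g(9) = 1.
The value of a disjunctive sum is the nim-sum of the parts.
Combined value = 11 ⊕ 16 ⊕ 1 = 26.

26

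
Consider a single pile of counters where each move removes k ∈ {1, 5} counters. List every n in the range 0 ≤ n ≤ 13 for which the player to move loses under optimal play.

Compute g(0), g(1), … for moves {1, 5}:
g(0) = mex{} = 0
g(1) = mex{0} = 1
g(2) = mex{1} = 0
g(3) = mex{0} = 1
g(4) = mex{1} = 0
g(5) = mex{0} = 1
g(6) = mex{1} = 0
g(7) = mex{0} = 1
g(8) = mex{1} = 0
g(9) = mex{0} = 1
g(10) = mex{1} = 0
g(11) = mex{0} = 1
g(12) = mex{1} = 0
g(13) = mex{0} = 1
The P-positions (g = 0) in 0..13 are 0, 2, 4, 6, 8, 10, 12.

0, 2, 4, 6, 8, 10, 12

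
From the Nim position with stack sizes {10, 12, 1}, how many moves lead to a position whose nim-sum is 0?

1

Write each in binary and XOR column by column:
  1010  (10)
  1100  (12)
  0001  (1)
  ----
  0111  (7)
The overall nim-sum is X = 7. A stack of size p has a winning move iff p XOR X < p (reduce it to p XOR X).
  10: 10 XOR 7 = 13 ≥ 10 — no move.
  12: 12 XOR 7 = 11 < 12 — winning move (to 11).
  1: 1 XOR 7 = 6 ≥ 1 — no move.
That gives 1 winning move.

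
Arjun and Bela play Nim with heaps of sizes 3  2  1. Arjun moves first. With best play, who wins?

Bela wins

Compute the nim-sum pairwise:
3 ^ 2 = 1
1 ^ 1 = 0
The nim-sum is 0, so this is a P-position: the player to move is in a losing position under optimal play; Arjun is about to move from it and so loses — Bela wins.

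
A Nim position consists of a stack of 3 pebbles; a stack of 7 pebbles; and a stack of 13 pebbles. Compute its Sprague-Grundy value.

9

Nim-sum: 3 ^ 7 ^ 13 = 9.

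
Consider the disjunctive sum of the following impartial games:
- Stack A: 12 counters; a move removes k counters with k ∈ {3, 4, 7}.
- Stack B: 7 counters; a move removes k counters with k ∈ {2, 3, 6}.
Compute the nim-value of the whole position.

1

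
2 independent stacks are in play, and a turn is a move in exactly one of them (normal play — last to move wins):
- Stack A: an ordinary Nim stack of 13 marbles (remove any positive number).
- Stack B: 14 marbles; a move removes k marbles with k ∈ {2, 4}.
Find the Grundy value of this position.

Stack A is a plain Nim stack of size 13, so its Grundy value is 13.
Grundy values for stack B (subtraction set {2, 4}):
k:     0  1  2  3  4  5  6  7  8  9 10 11 12 13 14
g(k):  0  0  1  1  2  2  0  0  1  1  2  2  0  0  1
So g(14) = 1.
The value of a disjunctive sum is the nim-sum of the parts.
Combined value = 13 XOR 1 = 12.

12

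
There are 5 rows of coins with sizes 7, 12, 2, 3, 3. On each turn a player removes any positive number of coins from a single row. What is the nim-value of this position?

In binary:
  0111  (7)
  1100  (12)
  0010  (2)
  0011  (3)
  0011  (3)
  ----
  1001  (9)

9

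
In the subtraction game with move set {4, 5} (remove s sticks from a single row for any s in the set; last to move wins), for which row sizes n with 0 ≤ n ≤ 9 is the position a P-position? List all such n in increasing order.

0, 1, 2, 3, 9

Build the Grundy sequence with g(k) = mex{g(k−s) : s ∈ {4, 5}, s ≤ k}:
k:     0  1  2  3  4  5  6  7  8  9
g(k):  0  0  0  0  1  1  1  1  2  0
The P-positions (g = 0) in 0..9 are 0, 1, 2, 3, 9.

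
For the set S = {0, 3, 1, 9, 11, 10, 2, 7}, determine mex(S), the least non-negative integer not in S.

4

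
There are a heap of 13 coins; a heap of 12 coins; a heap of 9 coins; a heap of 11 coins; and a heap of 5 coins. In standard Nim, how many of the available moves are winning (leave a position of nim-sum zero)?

3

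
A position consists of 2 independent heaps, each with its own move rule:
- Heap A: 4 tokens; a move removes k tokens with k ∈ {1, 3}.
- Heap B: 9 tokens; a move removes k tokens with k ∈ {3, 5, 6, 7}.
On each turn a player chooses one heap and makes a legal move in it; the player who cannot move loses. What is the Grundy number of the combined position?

3

Build the Grundy sequence for heap A with g(k) = mex{g(k−s) : s ∈ {1, 3}, s ≤ k}:
k:     0  1  2  3  4
g(k):  0  1  0  1  0
So g(4) = 0.
For heap B, compute g(0), g(1), … with moves {3, 5, 6, 7}:
k:     0  1  2  3  4  5  6  7  8  9
g(k):  0  0  0  1  1  1  2  2  2  3
So g(9) = 3.
By the Sprague-Grundy theorem, the Grundy value of a sum of independent games is the XOR of the component values.
Combined value = 0 XOR 3 = 3.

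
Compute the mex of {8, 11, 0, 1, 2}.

The values 0, 1, 2 are all present; 3 is the first non-negative integer missing from the set.

3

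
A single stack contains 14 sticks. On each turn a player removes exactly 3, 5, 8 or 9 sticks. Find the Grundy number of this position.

0

Grundy values for subtraction set {3, 5, 8, 9}:
g(0) = mex{} = 0
g(1) = mex{} = 0
g(2) = mex{} = 0
g(3) = mex{0} = 1
g(4) = mex{0} = 1
g(5) = mex{0} = 1
g(6) = mex{0,1} = 2
g(7) = mex{0,1} = 2
g(8) = mex{0,1} = 2
g(9) = mex{0,1,2} = 3
g(10) = mex{0,1,2} = 3
g(11) = mex{0,1,2} = 3
g(12) = mex{1,2,3} = 0
g(13) = mex{1,2,3} = 0
g(14) = mex{1,2,3} = 0
So g(14) = 0.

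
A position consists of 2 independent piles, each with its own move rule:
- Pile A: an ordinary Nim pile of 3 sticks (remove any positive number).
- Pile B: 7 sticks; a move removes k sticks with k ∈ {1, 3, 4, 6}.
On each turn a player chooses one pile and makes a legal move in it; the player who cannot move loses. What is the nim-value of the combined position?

3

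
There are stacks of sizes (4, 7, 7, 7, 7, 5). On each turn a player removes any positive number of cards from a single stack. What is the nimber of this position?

Compute the nim-sum pairwise:
4 ^ 7 = 3
3 ^ 7 = 4
4 ^ 7 = 3
3 ^ 7 = 4
4 ^ 5 = 1

1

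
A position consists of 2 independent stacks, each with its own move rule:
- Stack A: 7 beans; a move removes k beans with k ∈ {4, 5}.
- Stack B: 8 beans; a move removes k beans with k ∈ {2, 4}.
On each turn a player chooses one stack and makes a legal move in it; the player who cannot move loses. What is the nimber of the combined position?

Build the Grundy sequence for stack A with g(k) = mex{g(k−s) : s ∈ {4, 5}, s ≤ k}:
g(0) = mex{} = 0
g(1) = mex{} = 0
g(2) = mex{} = 0
g(3) = mex{} = 0
g(4) = mex{0} = 1
g(5) = mex{0} = 1
g(6) = mex{0} = 1
g(7) = mex{0} = 1
So g(7) = 1.
For stack B, compute g(0), g(1), … with moves {2, 4}:
k:     0  1  2  3  4  5  6  7  8
g(k):  0  0  1  1  2  2  0  0  1
So g(8) = 1.
The value of a disjunctive sum is the nim-sum of the parts.
Combined value = 1 XOR 1 = 0.

0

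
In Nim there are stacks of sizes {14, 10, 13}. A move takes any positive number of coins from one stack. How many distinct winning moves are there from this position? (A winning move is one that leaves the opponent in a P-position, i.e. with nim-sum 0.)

3

In binary:
  1110  (14)
  1010  (10)
  1101  (13)
  ----
  1001  (9)
The overall nim-sum is X = 9. A stack of size p has a winning move iff p XOR X < p (reduce it to p XOR X).
  14: 14 XOR 9 = 7 < 14 — winning move (to 7).
  10: 10 XOR 9 = 3 < 10 — winning move (to 3).
  13: 13 XOR 9 = 4 < 13 — winning move (to 4).
That gives 3 winning moves.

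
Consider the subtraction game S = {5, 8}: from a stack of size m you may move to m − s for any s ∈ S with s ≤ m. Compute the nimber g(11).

Compute g(0), g(1), … for moves {5, 8}:
g(0) = mex{} = 0
g(1) = mex{} = 0
g(2) = mex{} = 0
g(3) = mex{} = 0
g(4) = mex{} = 0
g(5) = mex{0} = 1
g(6) = mex{0} = 1
g(7) = mex{0} = 1
g(8) = mex{0} = 1
g(9) = mex{0} = 1
g(10) = mex{0,1} = 2
g(11) = mex{0,1} = 2
So g(11) = 2.

2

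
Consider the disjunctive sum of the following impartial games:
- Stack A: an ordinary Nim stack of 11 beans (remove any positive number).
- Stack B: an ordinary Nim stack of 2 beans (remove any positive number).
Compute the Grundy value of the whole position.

Stack A is a plain Nim stack of size 11, so its Grundy value is 11.
Stack B is a plain Nim stack of size 2, so its Grundy value is 2.
By the Sprague-Grundy theorem, the Grundy value of a sum of independent games is the XOR of the component values.
Combined value = 11 ⊕ 2 = 9.

9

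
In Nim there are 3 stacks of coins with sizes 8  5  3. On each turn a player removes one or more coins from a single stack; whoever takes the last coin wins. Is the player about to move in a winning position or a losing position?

Winning position

In binary:
  1000  (8)
  0101  (5)
  0011  (3)
  ----
  1110  (14)
The nim-sum is 14 ≠ 0, so this is an N-position: the player to move can win.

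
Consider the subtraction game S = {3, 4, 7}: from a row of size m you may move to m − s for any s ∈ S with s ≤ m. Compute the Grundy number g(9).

3

Compute g(0), g(1), … for moves {3, 4, 7}:
k:     0  1  2  3  4  5  6  7  8  9
g(k):  0  0  0  1  1  1  2  2  2  3
So g(9) = 3.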